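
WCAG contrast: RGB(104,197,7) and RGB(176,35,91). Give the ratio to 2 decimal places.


Linearize each sRGB channel c=v/255: c/12.92 if c ≤ 0.04045 else ((c+0.055)/1.055)^2.4
L = 0.2126×R_lin + 0.7152×G_lin + 0.0722×B_lin
Color 1 (104,197,7):
  R=104: 104/255≈0.4078 > 0.04045 → ((0.4078+0.055)/1.055)^2.4 ≈ 0.13843
  G=197: 197/255≈0.7725 > 0.04045 → ((0.7725+0.055)/1.055)^2.4 ≈ 0.55834
  B=7: 7/255≈0.0275 ≤ 0.04045 → 0.0275/12.92 ≈ 0.00212
  L1 = 0.2126×0.13843 + 0.7152×0.55834 + 0.0722×0.00212 ≈ 0.42891
Color 2 (176,35,91):
  R=176: 176/255≈0.6902 > 0.04045 → ((0.6902+0.055)/1.055)^2.4 ≈ 0.43415
  G=35: 35/255≈0.1373 > 0.04045 → ((0.1373+0.055)/1.055)^2.4 ≈ 0.01681
  B=91: 91/255≈0.3569 > 0.04045 → ((0.3569+0.055)/1.055)^2.4 ≈ 0.10462
  L2 = 0.2126×0.43415 + 0.7152×0.01681 + 0.0722×0.10462 ≈ 0.11188
Lighter = 0.42891, Darker = 0.11188
Ratio = (L_lighter + 0.05) / (L_darker + 0.05)
Ratio = (0.42891 + 0.05) / (0.11188 + 0.05) = 0.47891 / 0.16188 ≈ 2.9585
Ratio ≈ 2.96:1


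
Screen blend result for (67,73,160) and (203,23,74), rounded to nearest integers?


Screen: C = 255 - (255-A)×(255-B)/255, rounded to nearest integer
R: 255 - (255-67)×(255-203)/255 = 255 - 9776/255 ≈ 255 - 38.337 = 216.663 → 217
G: 255 - (255-73)×(255-23)/255 = 255 - 42224/255 ≈ 255 - 165.584 = 89.416 → 89
B: 255 - (255-160)×(255-74)/255 = 255 - 17195/255 ≈ 255 - 67.431 = 187.569 → 188
= RGB(217, 89, 188)


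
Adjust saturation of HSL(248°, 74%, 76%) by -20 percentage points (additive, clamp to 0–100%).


Original S = 74%
Adjustment = -20 percentage points
New S = 74 + (-20) = 54
Clamp to [0, 100] → 54
= HSL(248°, 54%, 76%)


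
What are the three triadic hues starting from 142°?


Triadic: equally spaced at 120° intervals
H1 = 142°
H2 = (142 + 120) mod 360 = 262°
H3 = (142 + 240) mod 360 = 22°
Triadic = 142°, 262°, 22°


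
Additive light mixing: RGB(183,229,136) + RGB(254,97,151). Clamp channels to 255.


Additive: each channel = min(255, C₁+C₂)
R: 183+254 = 437 → 255
G: 229+97 = 326 → 255
B: 136+151 = 287 → 255
= RGB(255, 255, 255)


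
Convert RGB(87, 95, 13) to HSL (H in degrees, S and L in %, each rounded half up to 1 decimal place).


Normalize: R'=87/255≈0.3412, G'=95/255≈0.3725, B'=13/255≈0.0510
Max=95/255, Min=13/255, Δ=Max-Min=82/255
L = (Max+Min)/2 = (95+13)/510 = 108/510 = 0.21176… → L = 21.2%
L ≤ 0.5 → S = Δ/(Max+Min) = 82/(95+13) = 82/108 = 0.75925… → S = 75.9%
(the 1/255 factors cancel in S and H, so raw channel differences can be used)
Max is G' → H = 60 × ((B-R)/Δ + 2) = 60 × ((13-87)/82 + 2)
  -74/82 + 2 = -0.9024… + 2 = 1.0975…
  H = 60 × 1.0975… = 65.853…° → H = 65.9°
= HSL(65.9°, 75.9%, 21.2%)


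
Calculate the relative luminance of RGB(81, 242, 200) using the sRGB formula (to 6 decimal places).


Linearize each channel (sRGB transfer function): c = v/255; c_lin = c/12.92 if c ≤ 0.04045, else ((c+0.055)/1.055)^2.4
  R: 81/255 ≈ 0.317647 > 0.04045 → ((0.317647+0.055)/1.055)^2.4 ≈ 0.082283
  G: 242/255 ≈ 0.949020 > 0.04045 → ((0.949020+0.055)/1.055)^2.4 ≈ 0.887923
  B: 200/255 ≈ 0.784314 > 0.04045 → ((0.784314+0.055)/1.055)^2.4 ≈ 0.577580
R_lin = 0.082283, G_lin = 0.887923, B_lin = 0.577580
L = 0.2126×R + 0.7152×G + 0.0722×B
L = 0.2126×0.082283 + 0.7152×0.887923 + 0.0722×0.577580
L ≈ 0.694237


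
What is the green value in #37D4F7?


Color: #37D4F7
R = 37 = 55
G = D4 = 212
B = F7 = 247
Green = 212


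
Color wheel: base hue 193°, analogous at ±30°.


Base hue: 193°
Left analog: (193 - 30) mod 360 = 163°
Right analog: (193 + 30) mod 360 = 223°
Analogous hues = 163° and 223°


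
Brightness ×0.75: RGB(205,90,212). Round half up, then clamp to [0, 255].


Multiply each channel by 0.75, round half up, clamp to [0, 255]
R: 205×0.75 = 153.75 → round → 154
G: 90×0.75 = 67.5 → round → 68
B: 212×0.75 = 159
= RGB(154, 68, 159)


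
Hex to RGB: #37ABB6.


37 → 55 (R)
AB → 171 (G)
B6 → 182 (B)
= RGB(55, 171, 182)


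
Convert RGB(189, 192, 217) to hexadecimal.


R = 189 → BD (hex)
G = 192 → C0 (hex)
B = 217 → D9 (hex)
Hex = #BDC0D9


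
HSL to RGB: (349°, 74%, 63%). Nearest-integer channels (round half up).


H=349°, S=0.74, L=0.63
C = (1-|2L-1|)×S = (1-|0.26|)×0.74 = 0.5476
H' = H/60 = 349/60 ≈ 5.8167; X = C×(1-|H' mod 2 - 1|) ≈ 0.1004
m = L - C/2 = 0.63 - 0.2738 = 0.3562
Sector ⌊H'⌋ = 5 → (R',G',B') = (0.5476, 0.0, ≈0.1004)
RGB = ((R'+m)×255, (G'+m)×255, (B'+m)×255) = (230.469, 90.831, 116.4313)
Round half up → RGB(230, 91, 116)


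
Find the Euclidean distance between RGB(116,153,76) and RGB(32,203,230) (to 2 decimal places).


d = √[(R₁-R₂)² + (G₁-G₂)² + (B₁-B₂)²]
d = √[(116-32)² + (153-203)² + (76-230)²]
d = √[7056 + 2500 + 23716]
d = √33272
d ≈ 182.41


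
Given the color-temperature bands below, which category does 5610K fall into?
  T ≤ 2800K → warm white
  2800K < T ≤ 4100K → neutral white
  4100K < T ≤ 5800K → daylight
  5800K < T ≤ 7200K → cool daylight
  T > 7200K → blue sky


Temperature: 5610K
4100K < 5610K ≤ 5800K → daylight
Classification: daylight


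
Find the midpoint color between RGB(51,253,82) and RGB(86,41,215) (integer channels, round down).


Midpoint: each channel = ⌊(C₁+C₂)/2⌋
R: ⌊(51+86)/2⌋ = 68
G: ⌊(253+41)/2⌋ = 147
B: ⌊(82+215)/2⌋ = 148
= RGB(68, 147, 148)


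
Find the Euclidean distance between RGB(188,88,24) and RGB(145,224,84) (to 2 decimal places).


d = √[(R₁-R₂)² + (G₁-G₂)² + (B₁-B₂)²]
d = √[(188-145)² + (88-224)² + (24-84)²]
d = √[1849 + 18496 + 3600]
d = √23945
d ≈ 154.74


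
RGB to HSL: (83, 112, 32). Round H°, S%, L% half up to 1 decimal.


Normalize: R'=83/255≈0.3255, G'=112/255≈0.4392, B'=32/255≈0.1255
Max=112/255, Min=32/255, Δ=Max-Min=80/255
L = (Max+Min)/2 = (112+32)/510 = 144/510 = 0.28235… → L = 28.2%
L ≤ 0.5 → S = Δ/(Max+Min) = 80/(112+32) = 80/144 = 0.55555… → S = 55.6%
(the 1/255 factors cancel in S and H, so raw channel differences can be used)
Max is G' → H = 60 × ((B-R)/Δ + 2) = 60 × ((32-83)/80 + 2)
  -51/80 + 2 = -0.6375 + 2 = 1.3625
  H = 60 × 1.3625 = 81.75° → H = 81.8°
= HSL(81.8°, 55.6%, 28.2%)


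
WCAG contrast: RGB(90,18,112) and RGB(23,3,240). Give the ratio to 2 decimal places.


Linearize each sRGB channel c=v/255: c/12.92 if c ≤ 0.04045 else ((c+0.055)/1.055)^2.4
L = 0.2126×R_lin + 0.7152×G_lin + 0.0722×B_lin
Color 1 (90,18,112):
  R=90: 90/255≈0.3529 > 0.04045 → ((0.3529+0.055)/1.055)^2.4 ≈ 0.10224
  G=18: 18/255≈0.0706 > 0.04045 → ((0.0706+0.055)/1.055)^2.4 ≈ 0.00605
  B=112: 112/255≈0.4392 > 0.04045 → ((0.4392+0.055)/1.055)^2.4 ≈ 0.16203
  L1 = 0.2126×0.10224 + 0.7152×0.00605 + 0.0722×0.16203 ≈ 0.03776
Color 2 (23,3,240):
  R=23: 23/255≈0.0902 > 0.04045 → ((0.0902+0.055)/1.055)^2.4 ≈ 0.00857
  G=3: 3/255≈0.0118 ≤ 0.04045 → 0.0118/12.92 ≈ 0.00091
  B=240: 240/255≈0.9412 > 0.04045 → ((0.9412+0.055)/1.055)^2.4 ≈ 0.87137
  L2 = 0.2126×0.00857 + 0.7152×0.00091 + 0.0722×0.87137 ≈ 0.06539
Lighter = 0.06539, Darker = 0.03776
Ratio = (L_lighter + 0.05) / (L_darker + 0.05)
Ratio = (0.06539 + 0.05) / (0.03776 + 0.05) = 0.11539 / 0.08776 ≈ 1.3148
Ratio ≈ 1.31:1


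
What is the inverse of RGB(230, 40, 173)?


Invert: (255-R, 255-G, 255-B)
R: 255-230 = 25
G: 255-40 = 215
B: 255-173 = 82
= RGB(25, 215, 82)


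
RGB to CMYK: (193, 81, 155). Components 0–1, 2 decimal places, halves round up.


R'=193/255≈0.7569, G'=81/255≈0.3176, B'=155/255≈0.6078
K = 1 - max(R',G',B') = 1 - 193/255 = 62/255 = 0.24313… → 0.24
(1-R'-K)/(1-K) simplifies to (max-R)/max with max = 193:
C = (193-193)/193 = 0/193 = 0 → 0.00
M = (193-81)/193 = 112/193 = 0.58031… → 0.58
Y = (193-155)/193 = 38/193 = 0.19689… → 0.20
= CMYK(0.00, 0.58, 0.20, 0.24)


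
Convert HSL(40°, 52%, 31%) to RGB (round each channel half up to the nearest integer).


H=40°, S=0.52, L=0.31
C = (1-|2L-1|)×S = (1-|-0.38|)×0.52 = 0.3224
H' = H/60 = 40/60 ≈ 0.6667; X = C×(1-|H' mod 2 - 1|) ≈ 0.2149
m = L - C/2 = 0.31 - 0.1612 = 0.1488
Sector ⌊H'⌋ = 0 → (R',G',B') = (0.3224, ≈0.2149, 0.0)
RGB = ((R'+m)×255, (G'+m)×255, (B'+m)×255) = (120.156, 92.752, 37.944)
Round half up → RGB(120, 93, 38)


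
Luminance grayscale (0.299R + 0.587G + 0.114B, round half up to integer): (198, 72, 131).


Gray = 0.299×R + 0.587×G + 0.114×B
Gray = 0.299×198 + 0.587×72 + 0.114×131
Gray = 59.202 + 42.264 + 14.934
Gray = 116.400 → round half up → 116
Gray = 116


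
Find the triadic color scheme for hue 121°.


Triadic: equally spaced at 120° intervals
H1 = 121°
H2 = (121 + 120) mod 360 = 241°
H3 = (121 + 240) mod 360 = 1°
Triadic = 121°, 241°, 1°


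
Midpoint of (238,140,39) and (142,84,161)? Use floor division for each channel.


Midpoint: each channel = ⌊(C₁+C₂)/2⌋
R: ⌊(238+142)/2⌋ = 190
G: ⌊(140+84)/2⌋ = 112
B: ⌊(39+161)/2⌋ = 100
= RGB(190, 112, 100)


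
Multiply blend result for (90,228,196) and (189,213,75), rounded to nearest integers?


Multiply: C = A×B/255, rounded to nearest integer
R: 90×189/255 = 17010/255 ≈ 66.706 → 67
G: 228×213/255 = 48564/255 ≈ 190.447 → 190
B: 196×75/255 = 14700/255 ≈ 57.647 → 58
= RGB(67, 190, 58)


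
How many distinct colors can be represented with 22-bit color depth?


Colors = 2^bits = 2^22
= 4,194,304 colors


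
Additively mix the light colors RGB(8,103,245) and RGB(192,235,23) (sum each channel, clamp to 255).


Additive: each channel = min(255, C₁+C₂)
R: 8+192 = 200 → 200
G: 103+235 = 338 → 255
B: 245+23 = 268 → 255
= RGB(200, 255, 255)


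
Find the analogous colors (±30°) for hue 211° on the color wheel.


Base hue: 211°
Left analog: (211 - 30) mod 360 = 181°
Right analog: (211 + 30) mod 360 = 241°
Analogous hues = 181° and 241°


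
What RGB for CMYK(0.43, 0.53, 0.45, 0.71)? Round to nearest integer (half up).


R = 255 × (1-C) × (1-K) = 255 × 0.57 × 0.29 = 42.1515 → 42
G = 255 × (1-M) × (1-K) = 255 × 0.47 × 0.29 = 34.7565 → 35
B = 255 × (1-Y) × (1-K) = 255 × 0.55 × 0.29 = 40.6725 → 41
= RGB(42, 35, 41)


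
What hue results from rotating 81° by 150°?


New hue = (H + rotation) mod 360
New hue = (81 + 150) mod 360
= 231 mod 360
= 231°


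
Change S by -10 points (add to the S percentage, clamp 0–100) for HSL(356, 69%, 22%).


Original S = 69%
Adjustment = -10 percentage points
New S = 69 + (-10) = 59
Clamp to [0, 100] → 59
= HSL(356°, 59%, 22%)


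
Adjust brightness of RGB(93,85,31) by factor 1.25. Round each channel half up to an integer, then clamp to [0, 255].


Multiply each channel by 1.25, round half up, clamp to [0, 255]
R: 93×1.25 = 116.25 → round → 116
G: 85×1.25 = 106.25 → round → 106
B: 31×1.25 = 38.75 → round → 39
= RGB(116, 106, 39)


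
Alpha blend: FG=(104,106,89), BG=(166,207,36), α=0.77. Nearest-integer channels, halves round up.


C = α×F + (1-α)×B, with 1-α = 0.23
R: 0.77×104 + 0.23×166 = 80.08 + 38.18 = 118.26 → 118
G: 0.77×106 + 0.23×207 = 81.62 + 47.61 = 129.23 → 129
B: 0.77×89 + 0.23×36 = 68.53 + 8.28 = 76.81 → 77
= RGB(118, 129, 77)


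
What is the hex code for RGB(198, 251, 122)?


R = 198 → C6 (hex)
G = 251 → FB (hex)
B = 122 → 7A (hex)
Hex = #C6FB7A


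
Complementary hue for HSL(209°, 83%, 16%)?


Complement = opposite side of color wheel = hue + 180°
H' = (209 + 180) mod 360 = 29°
S and L unchanged.
= HSL(29°, 83%, 16%)


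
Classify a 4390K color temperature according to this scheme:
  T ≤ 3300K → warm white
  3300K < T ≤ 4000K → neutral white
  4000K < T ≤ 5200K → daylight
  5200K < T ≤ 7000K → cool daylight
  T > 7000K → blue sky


Temperature: 4390K
4000K < 4390K ≤ 5200K → daylight
Classification: daylight


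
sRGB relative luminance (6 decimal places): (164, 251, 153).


Linearize each channel (sRGB transfer function): c = v/255; c_lin = c/12.92 if c ≤ 0.04045, else ((c+0.055)/1.055)^2.4
  R: 164/255 ≈ 0.643137 > 0.04045 → ((0.643137+0.055)/1.055)^2.4 ≈ 0.371238
  G: 251/255 ≈ 0.984314 > 0.04045 → ((0.984314+0.055)/1.055)^2.4 ≈ 0.964686
  B: 153/255 ≈ 0.600000 > 0.04045 → ((0.600000+0.055)/1.055)^2.4 ≈ 0.318547
R_lin = 0.371238, G_lin = 0.964686, B_lin = 0.318547
L = 0.2126×R + 0.7152×G + 0.0722×B
L = 0.2126×0.371238 + 0.7152×0.964686 + 0.0722×0.318547
L ≈ 0.791868


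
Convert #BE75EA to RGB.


BE → 190 (R)
75 → 117 (G)
EA → 234 (B)
= RGB(190, 117, 234)


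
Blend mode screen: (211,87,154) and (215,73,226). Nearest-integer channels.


Screen: C = 255 - (255-A)×(255-B)/255, rounded to nearest integer
R: 255 - (255-211)×(255-215)/255 = 255 - 1760/255 ≈ 255 - 6.902 = 248.098 → 248
G: 255 - (255-87)×(255-73)/255 = 255 - 30576/255 ≈ 255 - 119.906 = 135.094 → 135
B: 255 - (255-154)×(255-226)/255 = 255 - 2929/255 ≈ 255 - 11.486 = 243.514 → 244
= RGB(248, 135, 244)


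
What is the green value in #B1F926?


Color: #B1F926
R = B1 = 177
G = F9 = 249
B = 26 = 38
Green = 249


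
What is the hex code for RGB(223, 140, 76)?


R = 223 → DF (hex)
G = 140 → 8C (hex)
B = 76 → 4C (hex)
Hex = #DF8C4C


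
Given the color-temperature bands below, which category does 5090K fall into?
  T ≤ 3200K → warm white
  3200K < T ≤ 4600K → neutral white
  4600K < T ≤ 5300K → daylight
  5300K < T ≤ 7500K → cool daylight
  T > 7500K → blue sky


Temperature: 5090K
4600K < 5090K ≤ 5300K → daylight
Classification: daylight


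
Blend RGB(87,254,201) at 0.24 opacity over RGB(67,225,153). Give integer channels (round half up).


C = α×F + (1-α)×B, with 1-α = 0.76
R: 0.24×87 + 0.76×67 = 20.88 + 50.92 = 71.80 → 72
G: 0.24×254 + 0.76×225 = 60.96 + 171.00 = 231.96 → 232
B: 0.24×201 + 0.76×153 = 48.24 + 116.28 = 164.52 → 165
= RGB(72, 232, 165)


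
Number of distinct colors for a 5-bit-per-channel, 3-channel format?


Total bits = 5 bits/channel × 3 channels = 15 bits
Distinct colors = 2^15
= 32,768 colors


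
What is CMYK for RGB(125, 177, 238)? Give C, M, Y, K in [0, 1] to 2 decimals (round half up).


R'=125/255≈0.4902, G'=177/255≈0.6941, B'=238/255≈0.9333
K = 1 - max(R',G',B') = 1 - 238/255 = 17/255 = 0.06666… → 0.07
(1-R'-K)/(1-K) simplifies to (max-R)/max with max = 238:
C = (238-125)/238 = 113/238 = 0.47478… → 0.47
M = (238-177)/238 = 61/238 = 0.25630… → 0.26
Y = (238-238)/238 = 0/238 = 0 → 0.00
= CMYK(0.47, 0.26, 0.00, 0.07)


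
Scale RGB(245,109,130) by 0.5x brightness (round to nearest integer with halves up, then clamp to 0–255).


Multiply each channel by 0.5, round half up, clamp to [0, 255]
R: 245×0.5 = 122.5 → round → 123
G: 109×0.5 = 54.5 → round → 55
B: 130×0.5 = 65
= RGB(123, 55, 65)


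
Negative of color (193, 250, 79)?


Invert: (255-R, 255-G, 255-B)
R: 255-193 = 62
G: 255-250 = 5
B: 255-79 = 176
= RGB(62, 5, 176)


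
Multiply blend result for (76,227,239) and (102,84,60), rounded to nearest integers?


Multiply: C = A×B/255, rounded to nearest integer
R: 76×102/255 = 7752/255 ≈ 30.400 → 30
G: 227×84/255 = 19068/255 ≈ 74.776 → 75
B: 239×60/255 = 14340/255 ≈ 56.235 → 56
= RGB(30, 75, 56)


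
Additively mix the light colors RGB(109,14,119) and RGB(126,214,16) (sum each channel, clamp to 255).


Additive: each channel = min(255, C₁+C₂)
R: 109+126 = 235 → 235
G: 14+214 = 228 → 228
B: 119+16 = 135 → 135
= RGB(235, 228, 135)


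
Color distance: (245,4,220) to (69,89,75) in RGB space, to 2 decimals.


d = √[(R₁-R₂)² + (G₁-G₂)² + (B₁-B₂)²]
d = √[(245-69)² + (4-89)² + (220-75)²]
d = √[30976 + 7225 + 21025]
d = √59226
d ≈ 243.36


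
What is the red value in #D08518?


Color: #D08518
R = D0 = 208
G = 85 = 133
B = 18 = 24
Red = 208


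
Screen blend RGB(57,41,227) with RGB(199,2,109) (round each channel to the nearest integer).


Screen: C = 255 - (255-A)×(255-B)/255, rounded to nearest integer
R: 255 - (255-57)×(255-199)/255 = 255 - 11088/255 ≈ 255 - 43.482 = 211.518 → 212
G: 255 - (255-41)×(255-2)/255 = 255 - 54142/255 ≈ 255 - 212.322 = 42.678 → 43
B: 255 - (255-227)×(255-109)/255 = 255 - 4088/255 ≈ 255 - 16.031 = 238.969 → 239
= RGB(212, 43, 239)


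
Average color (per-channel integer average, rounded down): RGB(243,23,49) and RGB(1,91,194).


Midpoint: each channel = ⌊(C₁+C₂)/2⌋
R: ⌊(243+1)/2⌋ = 122
G: ⌊(23+91)/2⌋ = 57
B: ⌊(49+194)/2⌋ = 121
= RGB(122, 57, 121)


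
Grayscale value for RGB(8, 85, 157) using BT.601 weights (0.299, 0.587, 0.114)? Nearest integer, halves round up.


Gray = 0.299×R + 0.587×G + 0.114×B
Gray = 0.299×8 + 0.587×85 + 0.114×157
Gray = 2.392 + 49.895 + 17.898
Gray = 70.185 → round half up → 70
Gray = 70


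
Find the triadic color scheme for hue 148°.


Triadic: equally spaced at 120° intervals
H1 = 148°
H2 = (148 + 120) mod 360 = 268°
H3 = (148 + 240) mod 360 = 28°
Triadic = 148°, 268°, 28°


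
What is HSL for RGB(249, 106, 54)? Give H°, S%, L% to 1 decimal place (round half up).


Normalize: R'=249/255≈0.9765, G'=106/255≈0.4157, B'=54/255≈0.2118
Max=249/255, Min=54/255, Δ=Max-Min=195/255
L = (Max+Min)/2 = (249+54)/510 = 303/510 = 0.59411… → L = 59.4%
L > 0.5 → S = Δ/(2-Max-Min) = 195/(510-249-54) = 195/207 = 0.94202… → S = 94.2%
(the 1/255 factors cancel in S and H, so raw channel differences can be used)
Max is R' → H = 60 × (((G-B)/Δ) mod 6) = 60 × (((106-54)/195) mod 6)
  52/195 = 0.2666…
  H = 60 × 0.2666… = 16° → H = 16.0°
= HSL(16.0°, 94.2%, 59.4%)


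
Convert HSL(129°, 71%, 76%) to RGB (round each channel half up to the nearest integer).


H=129°, S=0.71, L=0.76
C = (1-|2L-1|)×S = (1-|0.52|)×0.71 = 0.3408
H' = H/60 = 129/60 ≈ 2.1500; X = C×(1-|H' mod 2 - 1|) = 0.05112
m = L - C/2 = 0.76 - 0.1704 = 0.5896
Sector ⌊H'⌋ = 2 → (R',G',B') = (0.0, 0.3408, 0.05112)
RGB = ((R'+m)×255, (G'+m)×255, (B'+m)×255) = (150.348, 237.252, 163.3836)
Round half up → RGB(150, 237, 163)


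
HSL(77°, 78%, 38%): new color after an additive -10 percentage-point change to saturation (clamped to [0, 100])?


Original S = 78%
Adjustment = -10 percentage points
New S = 78 + (-10) = 68
Clamp to [0, 100] → 68
= HSL(77°, 68%, 38%)


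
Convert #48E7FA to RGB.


48 → 72 (R)
E7 → 231 (G)
FA → 250 (B)
= RGB(72, 231, 250)


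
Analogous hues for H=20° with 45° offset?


Base hue: 20°
Left analog: (20 - 45) mod 360 = 335°
Right analog: (20 + 45) mod 360 = 65°
Analogous hues = 335° and 65°


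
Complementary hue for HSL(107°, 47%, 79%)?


Complement = opposite side of color wheel = hue + 180°
H' = (107 + 180) mod 360 = 287°
S and L unchanged.
= HSL(287°, 47%, 79%)


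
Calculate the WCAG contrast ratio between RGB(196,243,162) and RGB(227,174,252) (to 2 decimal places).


Linearize each sRGB channel c=v/255: c/12.92 if c ≤ 0.04045 else ((c+0.055)/1.055)^2.4
L = 0.2126×R_lin + 0.7152×G_lin + 0.0722×B_lin
Color 1 (196,243,162):
  R=196: 196/255≈0.7686 > 0.04045 → ((0.7686+0.055)/1.055)^2.4 ≈ 0.55201
  G=243: 243/255≈0.9529 > 0.04045 → ((0.9529+0.055)/1.055)^2.4 ≈ 0.89627
  B=162: 162/255≈0.6353 > 0.04045 → ((0.6353+0.055)/1.055)^2.4 ≈ 0.36131
  L1 = 0.2126×0.55201 + 0.7152×0.89627 + 0.0722×0.36131 ≈ 0.78446
Color 2 (227,174,252):
  R=227: 227/255≈0.8902 > 0.04045 → ((0.8902+0.055)/1.055)^2.4 ≈ 0.76815
  G=174: 174/255≈0.6824 > 0.04045 → ((0.6824+0.055)/1.055)^2.4 ≈ 0.42327
  B=252: 252/255≈0.9882 > 0.04045 → ((0.9882+0.055)/1.055)^2.4 ≈ 0.97345
  L2 = 0.2126×0.76815 + 0.7152×0.42327 + 0.0722×0.97345 ≈ 0.53631
Lighter = 0.78446, Darker = 0.53631
Ratio = (L_lighter + 0.05) / (L_darker + 0.05)
Ratio = (0.78446 + 0.05) / (0.53631 + 0.05) = 0.83446 / 0.58631 ≈ 1.4232
Ratio ≈ 1.42:1


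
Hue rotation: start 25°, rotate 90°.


New hue = (H + rotation) mod 360
New hue = (25 + 90) mod 360
= 115 mod 360
= 115°


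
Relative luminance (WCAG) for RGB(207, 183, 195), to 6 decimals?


Linearize each channel (sRGB transfer function): c = v/255; c_lin = c/12.92 if c ≤ 0.04045, else ((c+0.055)/1.055)^2.4
  R: 207/255 ≈ 0.811765 > 0.04045 → ((0.811765+0.055)/1.055)^2.4 ≈ 0.623960
  G: 183/255 ≈ 0.717647 > 0.04045 → ((0.717647+0.055)/1.055)^2.4 ≈ 0.473531
  B: 195/255 ≈ 0.764706 > 0.04045 → ((0.764706+0.055)/1.055)^2.4 ≈ 0.545724
R_lin = 0.623960, G_lin = 0.473531, B_lin = 0.545724
L = 0.2126×R + 0.7152×G + 0.0722×B
L = 0.2126×0.623960 + 0.7152×0.473531 + 0.0722×0.545724
L ≈ 0.510725


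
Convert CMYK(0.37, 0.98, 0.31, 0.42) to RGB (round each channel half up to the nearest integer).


R = 255 × (1-C) × (1-K) = 255 × 0.63 × 0.58 = 93.177 → 93
G = 255 × (1-M) × (1-K) = 255 × 0.02 × 0.58 = 2.958 → 3
B = 255 × (1-Y) × (1-K) = 255 × 0.69 × 0.58 = 102.051 → 102
= RGB(93, 3, 102)


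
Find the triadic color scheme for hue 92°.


Triadic: equally spaced at 120° intervals
H1 = 92°
H2 = (92 + 120) mod 360 = 212°
H3 = (92 + 240) mod 360 = 332°
Triadic = 92°, 212°, 332°


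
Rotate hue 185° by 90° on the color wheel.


New hue = (H + rotation) mod 360
New hue = (185 + 90) mod 360
= 275 mod 360
= 275°


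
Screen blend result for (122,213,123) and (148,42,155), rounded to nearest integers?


Screen: C = 255 - (255-A)×(255-B)/255, rounded to nearest integer
R: 255 - (255-122)×(255-148)/255 = 255 - 14231/255 ≈ 255 - 55.808 = 199.192 → 199
G: 255 - (255-213)×(255-42)/255 = 255 - 8946/255 ≈ 255 - 35.082 = 219.918 → 220
B: 255 - (255-123)×(255-155)/255 = 255 - 13200/255 ≈ 255 - 51.765 = 203.235 → 203
= RGB(199, 220, 203)


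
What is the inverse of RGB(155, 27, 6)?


Invert: (255-R, 255-G, 255-B)
R: 255-155 = 100
G: 255-27 = 228
B: 255-6 = 249
= RGB(100, 228, 249)


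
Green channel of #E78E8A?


Color: #E78E8A
R = E7 = 231
G = 8E = 142
B = 8A = 138
Green = 142


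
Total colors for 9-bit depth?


Colors = 2^bits = 2^9
= 512 colors


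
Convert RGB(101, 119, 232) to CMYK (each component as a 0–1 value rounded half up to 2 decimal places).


R'=101/255≈0.3961, G'=119/255≈0.4667, B'=232/255≈0.9098
K = 1 - max(R',G',B') = 1 - 232/255 = 23/255 = 0.09019… → 0.09
(1-R'-K)/(1-K) simplifies to (max-R)/max with max = 232:
C = (232-101)/232 = 131/232 = 0.56465… → 0.56
M = (232-119)/232 = 113/232 = 0.48706… → 0.49
Y = (232-232)/232 = 0/232 = 0 → 0.00
= CMYK(0.56, 0.49, 0.00, 0.09)


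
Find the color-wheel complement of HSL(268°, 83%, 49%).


Complement = opposite side of color wheel = hue + 180°
H' = (268 + 180) mod 360 = 88°
S and L unchanged.
= HSL(88°, 83%, 49%)


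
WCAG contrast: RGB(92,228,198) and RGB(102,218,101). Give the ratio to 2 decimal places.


Linearize each sRGB channel c=v/255: c/12.92 if c ≤ 0.04045 else ((c+0.055)/1.055)^2.4
L = 0.2126×R_lin + 0.7152×G_lin + 0.0722×B_lin
Color 1 (92,228,198):
  R=92: 92/255≈0.3608 > 0.04045 → ((0.3608+0.055)/1.055)^2.4 ≈ 0.10702
  G=228: 228/255≈0.8941 > 0.04045 → ((0.8941+0.055)/1.055)^2.4 ≈ 0.77582
  B=198: 198/255≈0.7765 > 0.04045 → ((0.7765+0.055)/1.055)^2.4 ≈ 0.56471
  L1 = 0.2126×0.10702 + 0.7152×0.77582 + 0.0722×0.56471 ≈ 0.61839
Color 2 (102,218,101):
  R=102: 102/255≈0.4000 > 0.04045 → ((0.4000+0.055)/1.055)^2.4 ≈ 0.13287
  G=218: 218/255≈0.8549 > 0.04045 → ((0.8549+0.055)/1.055)^2.4 ≈ 0.70110
  B=101: 101/255≈0.3961 > 0.04045 → ((0.3961+0.055)/1.055)^2.4 ≈ 0.13014
  L2 = 0.2126×0.13287 + 0.7152×0.70110 + 0.0722×0.13014 ≈ 0.53907
Lighter = 0.61839, Darker = 0.53907
Ratio = (L_lighter + 0.05) / (L_darker + 0.05)
Ratio = (0.61839 + 0.05) / (0.53907 + 0.05) = 0.66839 / 0.58907 ≈ 1.1347
Ratio ≈ 1.13:1


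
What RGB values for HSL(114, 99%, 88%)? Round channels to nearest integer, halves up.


H=114°, S=0.99, L=0.88
C = (1-|2L-1|)×S = (1-|0.76|)×0.99 = 0.2376
H' = H/60 = 114/60 ≈ 1.9000; X = C×(1-|H' mod 2 - 1|) = 0.02376
m = L - C/2 = 0.88 - 0.1188 = 0.7612
Sector ⌊H'⌋ = 1 → (R',G',B') = (0.02376, 0.2376, 0.0)
RGB = ((R'+m)×255, (G'+m)×255, (B'+m)×255) = (200.1648, 254.694, 194.106)
Round half up → RGB(200, 255, 194)


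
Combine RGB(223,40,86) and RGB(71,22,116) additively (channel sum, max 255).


Additive: each channel = min(255, C₁+C₂)
R: 223+71 = 294 → 255
G: 40+22 = 62 → 62
B: 86+116 = 202 → 202
= RGB(255, 62, 202)


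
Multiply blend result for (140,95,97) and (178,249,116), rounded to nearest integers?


Multiply: C = A×B/255, rounded to nearest integer
R: 140×178/255 = 24920/255 ≈ 97.725 → 98
G: 95×249/255 = 23655/255 ≈ 92.765 → 93
B: 97×116/255 = 11252/255 ≈ 44.125 → 44
= RGB(98, 93, 44)


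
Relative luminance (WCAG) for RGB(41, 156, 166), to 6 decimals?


Linearize each channel (sRGB transfer function): c = v/255; c_lin = c/12.92 if c ≤ 0.04045, else ((c+0.055)/1.055)^2.4
  R: 41/255 ≈ 0.160784 > 0.04045 → ((0.160784+0.055)/1.055)^2.4 ≈ 0.022174
  G: 156/255 ≈ 0.611765 > 0.04045 → ((0.611765+0.055)/1.055)^2.4 ≈ 0.332452
  B: 166/255 ≈ 0.650980 > 0.04045 → ((0.650980+0.055)/1.055)^2.4 ≈ 0.381326
R_lin = 0.022174, G_lin = 0.332452, B_lin = 0.381326
L = 0.2126×R + 0.7152×G + 0.0722×B
L = 0.2126×0.022174 + 0.7152×0.332452 + 0.0722×0.381326
L ≈ 0.270015


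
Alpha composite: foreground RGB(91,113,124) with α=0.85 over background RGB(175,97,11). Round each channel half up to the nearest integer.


C = α×F + (1-α)×B, with 1-α = 0.15
R: 0.85×91 + 0.15×175 = 77.35 + 26.25 = 103.60 → 104
G: 0.85×113 + 0.15×97 = 96.05 + 14.55 = 110.60 → 111
B: 0.85×124 + 0.15×11 = 105.40 + 1.65 = 107.05 → 107
= RGB(104, 111, 107)


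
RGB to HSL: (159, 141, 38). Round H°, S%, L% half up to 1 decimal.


Normalize: R'=159/255≈0.6235, G'=141/255≈0.5529, B'=38/255≈0.1490
Max=159/255, Min=38/255, Δ=Max-Min=121/255
L = (Max+Min)/2 = (159+38)/510 = 197/510 = 0.38627… → L = 38.6%
L ≤ 0.5 → S = Δ/(Max+Min) = 121/(159+38) = 121/197 = 0.61421… → S = 61.4%
(the 1/255 factors cancel in S and H, so raw channel differences can be used)
Max is R' → H = 60 × (((G-B)/Δ) mod 6) = 60 × (((141-38)/121) mod 6)
  103/121 = 0.8512…
  H = 60 × 0.8512… = 51.074…° → H = 51.1°
= HSL(51.1°, 61.4%, 38.6%)


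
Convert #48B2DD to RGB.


48 → 72 (R)
B2 → 178 (G)
DD → 221 (B)
= RGB(72, 178, 221)


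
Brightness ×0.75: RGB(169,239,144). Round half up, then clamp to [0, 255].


Multiply each channel by 0.75, round half up, clamp to [0, 255]
R: 169×0.75 = 126.75 → round → 127
G: 239×0.75 = 179.25 → round → 179
B: 144×0.75 = 108
= RGB(127, 179, 108)


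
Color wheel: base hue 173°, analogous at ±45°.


Base hue: 173°
Left analog: (173 - 45) mod 360 = 128°
Right analog: (173 + 45) mod 360 = 218°
Analogous hues = 128° and 218°


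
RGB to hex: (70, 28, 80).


R = 70 → 46 (hex)
G = 28 → 1C (hex)
B = 80 → 50 (hex)
Hex = #461C50


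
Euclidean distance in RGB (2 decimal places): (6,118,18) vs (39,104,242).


d = √[(R₁-R₂)² + (G₁-G₂)² + (B₁-B₂)²]
d = √[(6-39)² + (118-104)² + (18-242)²]
d = √[1089 + 196 + 50176]
d = √51461
d ≈ 226.85


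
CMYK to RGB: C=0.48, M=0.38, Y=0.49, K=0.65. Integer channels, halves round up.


R = 255 × (1-C) × (1-K) = 255 × 0.52 × 0.35 = 46.41 → 46
G = 255 × (1-M) × (1-K) = 255 × 0.62 × 0.35 = 55.335 → 55
B = 255 × (1-Y) × (1-K) = 255 × 0.51 × 0.35 = 45.5175 → 46
= RGB(46, 55, 46)


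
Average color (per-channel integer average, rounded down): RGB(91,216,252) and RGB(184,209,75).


Midpoint: each channel = ⌊(C₁+C₂)/2⌋
R: ⌊(91+184)/2⌋ = 137
G: ⌊(216+209)/2⌋ = 212
B: ⌊(252+75)/2⌋ = 163
= RGB(137, 212, 163)


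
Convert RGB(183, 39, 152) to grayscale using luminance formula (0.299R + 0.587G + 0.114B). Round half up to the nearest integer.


Gray = 0.299×R + 0.587×G + 0.114×B
Gray = 0.299×183 + 0.587×39 + 0.114×152
Gray = 54.717 + 22.893 + 17.328
Gray = 94.938 → round half up → 95
Gray = 95


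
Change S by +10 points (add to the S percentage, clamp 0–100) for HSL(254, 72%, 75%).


Original S = 72%
Adjustment = +10 percentage points
New S = 72 + (10) = 82
Clamp to [0, 100] → 82
= HSL(254°, 82%, 75%)


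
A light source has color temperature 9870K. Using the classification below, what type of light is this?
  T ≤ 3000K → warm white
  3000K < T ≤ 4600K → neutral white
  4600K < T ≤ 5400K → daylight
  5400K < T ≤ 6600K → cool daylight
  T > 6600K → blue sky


Temperature: 9870K
9870K > 6600K → blue sky
Classification: blue sky


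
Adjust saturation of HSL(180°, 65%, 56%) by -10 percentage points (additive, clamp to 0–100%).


Original S = 65%
Adjustment = -10 percentage points
New S = 65 + (-10) = 55
Clamp to [0, 100] → 55
= HSL(180°, 55%, 56%)


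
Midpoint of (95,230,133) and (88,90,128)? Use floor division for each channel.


Midpoint: each channel = ⌊(C₁+C₂)/2⌋
R: ⌊(95+88)/2⌋ = 91
G: ⌊(230+90)/2⌋ = 160
B: ⌊(133+128)/2⌋ = 130
= RGB(91, 160, 130)


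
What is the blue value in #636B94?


Color: #636B94
R = 63 = 99
G = 6B = 107
B = 94 = 148
Blue = 148


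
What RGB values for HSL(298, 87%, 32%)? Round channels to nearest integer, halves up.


H=298°, S=0.87, L=0.32
C = (1-|2L-1|)×S = (1-|-0.36|)×0.87 = 0.5568
H' = H/60 = 298/60 ≈ 4.9667; X = C×(1-|H' mod 2 - 1|) = 0.53824
m = L - C/2 = 0.32 - 0.2784 = 0.0416
Sector ⌊H'⌋ = 4 → (R',G',B') = (0.53824, 0.0, 0.5568)
RGB = ((R'+m)×255, (G'+m)×255, (B'+m)×255) = (147.8592, 10.608, 152.592)
Round half up → RGB(148, 11, 153)


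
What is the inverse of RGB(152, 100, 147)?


Invert: (255-R, 255-G, 255-B)
R: 255-152 = 103
G: 255-100 = 155
B: 255-147 = 108
= RGB(103, 155, 108)


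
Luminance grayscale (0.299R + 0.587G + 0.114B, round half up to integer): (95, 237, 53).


Gray = 0.299×R + 0.587×G + 0.114×B
Gray = 0.299×95 + 0.587×237 + 0.114×53
Gray = 28.405 + 139.119 + 6.042
Gray = 173.566 → round half up → 174
Gray = 174


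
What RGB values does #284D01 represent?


28 → 40 (R)
4D → 77 (G)
01 → 1 (B)
= RGB(40, 77, 1)


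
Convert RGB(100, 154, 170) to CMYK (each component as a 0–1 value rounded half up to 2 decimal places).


R'=100/255≈0.3922, G'=154/255≈0.6039, B'=170/255≈0.6667
K = 1 - max(R',G',B') = 1 - 170/255 = 85/255 = 0.33333… → 0.33
(1-R'-K)/(1-K) simplifies to (max-R)/max with max = 170:
C = (170-100)/170 = 70/170 = 0.41176… → 0.41
M = (170-154)/170 = 16/170 = 0.09411… → 0.09
Y = (170-170)/170 = 0/170 = 0 → 0.00
= CMYK(0.41, 0.09, 0.00, 0.33)


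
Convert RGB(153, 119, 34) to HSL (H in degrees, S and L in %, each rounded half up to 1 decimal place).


Normalize: R'=153/255≈0.6000, G'=119/255≈0.4667, B'=34/255≈0.1333
Max=153/255, Min=34/255, Δ=Max-Min=119/255
L = (Max+Min)/2 = (153+34)/510 = 187/510 = 0.36666… → L = 36.7%
L ≤ 0.5 → S = Δ/(Max+Min) = 119/(153+34) = 119/187 = 0.63636… → S = 63.6%
(the 1/255 factors cancel in S and H, so raw channel differences can be used)
Max is R' → H = 60 × (((G-B)/Δ) mod 6) = 60 × (((119-34)/119) mod 6)
  85/119 = 0.7142…
  H = 60 × 0.7142… = 42.857…° → H = 42.9°
= HSL(42.9°, 63.6%, 36.7%)


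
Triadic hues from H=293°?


Triadic: equally spaced at 120° intervals
H1 = 293°
H2 = (293 + 120) mod 360 = 53°
H3 = (293 + 240) mod 360 = 173°
Triadic = 293°, 53°, 173°


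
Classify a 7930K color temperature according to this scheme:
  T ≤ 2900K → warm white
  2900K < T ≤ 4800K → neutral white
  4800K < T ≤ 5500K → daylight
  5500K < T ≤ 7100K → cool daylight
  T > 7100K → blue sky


Temperature: 7930K
7930K > 7100K → blue sky
Classification: blue sky


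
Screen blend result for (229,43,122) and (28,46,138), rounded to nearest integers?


Screen: C = 255 - (255-A)×(255-B)/255, rounded to nearest integer
R: 255 - (255-229)×(255-28)/255 = 255 - 5902/255 ≈ 255 - 23.145 = 231.855 → 232
G: 255 - (255-43)×(255-46)/255 = 255 - 44308/255 ≈ 255 - 173.757 = 81.243 → 81
B: 255 - (255-122)×(255-138)/255 = 255 - 15561/255 ≈ 255 - 61.024 = 193.976 → 194
= RGB(232, 81, 194)


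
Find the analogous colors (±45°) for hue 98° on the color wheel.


Base hue: 98°
Left analog: (98 - 45) mod 360 = 53°
Right analog: (98 + 45) mod 360 = 143°
Analogous hues = 53° and 143°


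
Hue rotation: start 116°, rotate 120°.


New hue = (H + rotation) mod 360
New hue = (116 + 120) mod 360
= 236 mod 360
= 236°


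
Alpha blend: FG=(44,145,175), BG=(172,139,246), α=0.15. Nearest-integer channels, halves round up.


C = α×F + (1-α)×B, with 1-α = 0.85
R: 0.15×44 + 0.85×172 = 6.60 + 146.20 = 152.80 → 153
G: 0.15×145 + 0.85×139 = 21.75 + 118.15 = 139.90 → 140
B: 0.15×175 + 0.85×246 = 26.25 + 209.10 = 235.35 → 235
= RGB(153, 140, 235)


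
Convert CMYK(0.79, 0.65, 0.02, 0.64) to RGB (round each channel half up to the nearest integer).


R = 255 × (1-C) × (1-K) = 255 × 0.21 × 0.36 = 19.278 → 19
G = 255 × (1-M) × (1-K) = 255 × 0.35 × 0.36 = 32.13 → 32
B = 255 × (1-Y) × (1-K) = 255 × 0.98 × 0.36 = 89.964 → 90
= RGB(19, 32, 90)


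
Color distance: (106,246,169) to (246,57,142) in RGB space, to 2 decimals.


d = √[(R₁-R₂)² + (G₁-G₂)² + (B₁-B₂)²]
d = √[(106-246)² + (246-57)² + (169-142)²]
d = √[19600 + 35721 + 729]
d = √56050
d ≈ 236.75


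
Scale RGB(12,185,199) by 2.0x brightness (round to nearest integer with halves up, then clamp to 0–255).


Multiply each channel by 2.0, round half up, clamp to [0, 255]
R: 12×2.0 = 24
G: 185×2.0 = 370 → clamp → 255
B: 199×2.0 = 398 → clamp → 255
= RGB(24, 255, 255)


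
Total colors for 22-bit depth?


Colors = 2^bits = 2^22
= 4,194,304 colors


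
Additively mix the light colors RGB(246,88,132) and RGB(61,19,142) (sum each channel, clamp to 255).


Additive: each channel = min(255, C₁+C₂)
R: 246+61 = 307 → 255
G: 88+19 = 107 → 107
B: 132+142 = 274 → 255
= RGB(255, 107, 255)


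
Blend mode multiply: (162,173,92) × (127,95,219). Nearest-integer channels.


Multiply: C = A×B/255, rounded to nearest integer
R: 162×127/255 = 20574/255 ≈ 80.682 → 81
G: 173×95/255 = 16435/255 ≈ 64.451 → 64
B: 92×219/255 = 20148/255 ≈ 79.012 → 79
= RGB(81, 64, 79)


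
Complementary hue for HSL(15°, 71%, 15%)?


Complement = opposite side of color wheel = hue + 180°
H' = (15 + 180) mod 360 = 195°
S and L unchanged.
= HSL(195°, 71%, 15%)


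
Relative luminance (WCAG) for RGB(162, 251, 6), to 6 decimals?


Linearize each channel (sRGB transfer function): c = v/255; c_lin = c/12.92 if c ≤ 0.04045, else ((c+0.055)/1.055)^2.4
  R: 162/255 ≈ 0.635294 > 0.04045 → ((0.635294+0.055)/1.055)^2.4 ≈ 0.361307
  G: 251/255 ≈ 0.984314 > 0.04045 → ((0.984314+0.055)/1.055)^2.4 ≈ 0.964686
  B: 6/255 ≈ 0.023529 ≤ 0.04045 → 0.023529/12.92 ≈ 0.001821
R_lin = 0.361307, G_lin = 0.964686, B_lin = 0.001821
L = 0.2126×R + 0.7152×G + 0.0722×B
L = 0.2126×0.361307 + 0.7152×0.964686 + 0.0722×0.001821
L ≈ 0.766889


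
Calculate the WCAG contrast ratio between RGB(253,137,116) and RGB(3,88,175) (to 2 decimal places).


Linearize each sRGB channel c=v/255: c/12.92 if c ≤ 0.04045 else ((c+0.055)/1.055)^2.4
L = 0.2126×R_lin + 0.7152×G_lin + 0.0722×B_lin
Color 1 (253,137,116):
  R=253: 253/255≈0.9922 > 0.04045 → ((0.9922+0.055)/1.055)^2.4 ≈ 0.98225
  G=137: 137/255≈0.5373 > 0.04045 → ((0.5373+0.055)/1.055)^2.4 ≈ 0.25016
  B=116: 116/255≈0.4549 > 0.04045 → ((0.4549+0.055)/1.055)^2.4 ≈ 0.17465
  L1 = 0.2126×0.98225 + 0.7152×0.25016 + 0.0722×0.17465 ≈ 0.40035
Color 2 (3,88,175):
  R=3: 3/255≈0.0118 ≤ 0.04045 → 0.0118/12.92 ≈ 0.00091
  G=88: 88/255≈0.3451 > 0.04045 → ((0.3451+0.055)/1.055)^2.4 ≈ 0.09759
  B=175: 175/255≈0.6863 > 0.04045 → ((0.6863+0.055)/1.055)^2.4 ≈ 0.42869
  L2 = 0.2126×0.00091 + 0.7152×0.09759 + 0.0722×0.42869 ≈ 0.10094
Lighter = 0.40035, Darker = 0.10094
Ratio = (L_lighter + 0.05) / (L_darker + 0.05)
Ratio = (0.40035 + 0.05) / (0.10094 + 0.05) = 0.45035 / 0.15094 ≈ 2.9836
Ratio ≈ 2.98:1


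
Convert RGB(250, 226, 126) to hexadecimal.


R = 250 → FA (hex)
G = 226 → E2 (hex)
B = 126 → 7E (hex)
Hex = #FAE27E


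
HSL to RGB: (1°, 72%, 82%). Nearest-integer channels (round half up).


H=1°, S=0.72, L=0.82
C = (1-|2L-1|)×S = (1-|0.64|)×0.72 = 0.2592
H' = H/60 = 1/60 ≈ 0.0167; X = C×(1-|H' mod 2 - 1|) = 0.00432
m = L - C/2 = 0.82 - 0.1296 = 0.6904
Sector ⌊H'⌋ = 0 → (R',G',B') = (0.2592, 0.00432, 0.0)
RGB = ((R'+m)×255, (G'+m)×255, (B'+m)×255) = (242.148, 177.1536, 176.052)
Round half up → RGB(242, 177, 176)


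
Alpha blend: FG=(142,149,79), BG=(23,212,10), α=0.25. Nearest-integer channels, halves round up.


C = α×F + (1-α)×B, with 1-α = 0.75
R: 0.25×142 + 0.75×23 = 35.50 + 17.25 = 52.75 → 53
G: 0.25×149 + 0.75×212 = 37.25 + 159.00 = 196.25 → 196
B: 0.25×79 + 0.75×10 = 19.75 + 7.50 = 27.25 → 27
= RGB(53, 196, 27)


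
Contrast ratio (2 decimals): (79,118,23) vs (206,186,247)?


Linearize each sRGB channel c=v/255: c/12.92 if c ≤ 0.04045 else ((c+0.055)/1.055)^2.4
L = 0.2126×R_lin + 0.7152×G_lin + 0.0722×B_lin
Color 1 (79,118,23):
  R=79: 79/255≈0.3098 > 0.04045 → ((0.3098+0.055)/1.055)^2.4 ≈ 0.07819
  G=118: 118/255≈0.4627 > 0.04045 → ((0.4627+0.055)/1.055)^2.4 ≈ 0.18116
  B=23: 23/255≈0.0902 > 0.04045 → ((0.0902+0.055)/1.055)^2.4 ≈ 0.00857
  L1 = 0.2126×0.07819 + 0.7152×0.18116 + 0.0722×0.00857 ≈ 0.14681
Color 2 (206,186,247):
  R=206: 206/255≈0.8078 > 0.04045 → ((0.8078+0.055)/1.055)^2.4 ≈ 0.61721
  G=186: 186/255≈0.7294 > 0.04045 → ((0.7294+0.055)/1.055)^2.4 ≈ 0.49102
  B=247: 247/255≈0.9686 > 0.04045 → ((0.9686+0.055)/1.055)^2.4 ≈ 0.93011
  L2 = 0.2126×0.61721 + 0.7152×0.49102 + 0.0722×0.93011 ≈ 0.54955
Lighter = 0.54955, Darker = 0.14681
Ratio = (L_lighter + 0.05) / (L_darker + 0.05)
Ratio = (0.54955 + 0.05) / (0.14681 + 0.05) = 0.59955 / 0.19681 ≈ 3.0463
Ratio ≈ 3.05:1


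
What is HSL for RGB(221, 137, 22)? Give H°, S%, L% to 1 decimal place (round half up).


Normalize: R'=221/255≈0.8667, G'=137/255≈0.5373, B'=22/255≈0.0863
Max=221/255, Min=22/255, Δ=Max-Min=199/255
L = (Max+Min)/2 = (221+22)/510 = 243/510 = 0.47647… → L = 47.6%
L ≤ 0.5 → S = Δ/(Max+Min) = 199/(221+22) = 199/243 = 0.81893… → S = 81.9%
(the 1/255 factors cancel in S and H, so raw channel differences can be used)
Max is R' → H = 60 × (((G-B)/Δ) mod 6) = 60 × (((137-22)/199) mod 6)
  115/199 = 0.5778…
  H = 60 × 0.5778… = 34.673…° → H = 34.7°
= HSL(34.7°, 81.9%, 47.6%)


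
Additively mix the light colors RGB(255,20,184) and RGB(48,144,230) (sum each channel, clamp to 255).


Additive: each channel = min(255, C₁+C₂)
R: 255+48 = 303 → 255
G: 20+144 = 164 → 164
B: 184+230 = 414 → 255
= RGB(255, 164, 255)


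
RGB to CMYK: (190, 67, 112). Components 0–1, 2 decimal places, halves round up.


R'=190/255≈0.7451, G'=67/255≈0.2627, B'=112/255≈0.4392
K = 1 - max(R',G',B') = 1 - 190/255 = 65/255 = 0.25490… → 0.25
(1-R'-K)/(1-K) simplifies to (max-R)/max with max = 190:
C = (190-190)/190 = 0/190 = 0 → 0.00
M = (190-67)/190 = 123/190 = 0.64736… → 0.65
Y = (190-112)/190 = 78/190 = 0.41052… → 0.41
= CMYK(0.00, 0.65, 0.41, 0.25)


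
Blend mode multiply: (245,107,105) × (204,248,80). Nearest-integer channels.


Multiply: C = A×B/255, rounded to nearest integer
R: 245×204/255 = 49980/255 ≈ 196.000 → 196
G: 107×248/255 = 26536/255 ≈ 104.063 → 104
B: 105×80/255 = 8400/255 ≈ 32.941 → 33
= RGB(196, 104, 33)
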